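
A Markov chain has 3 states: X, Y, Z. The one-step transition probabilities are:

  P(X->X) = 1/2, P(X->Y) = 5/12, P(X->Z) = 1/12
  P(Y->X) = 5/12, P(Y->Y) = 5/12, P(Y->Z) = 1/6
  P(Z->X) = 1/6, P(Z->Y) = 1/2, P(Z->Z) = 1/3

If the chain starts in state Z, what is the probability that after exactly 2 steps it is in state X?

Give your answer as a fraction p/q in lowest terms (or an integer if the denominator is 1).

Computing P^2 by repeated multiplication:
P^1 =
  X: [1/2, 5/12, 1/12]
  Y: [5/12, 5/12, 1/6]
  Z: [1/6, 1/2, 1/3]
P^2 =
  X: [7/16, 61/144, 5/36]
  Y: [59/144, 31/72, 23/144]
  Z: [25/72, 4/9, 5/24]

(P^2)[Z -> X] = 25/72

Answer: 25/72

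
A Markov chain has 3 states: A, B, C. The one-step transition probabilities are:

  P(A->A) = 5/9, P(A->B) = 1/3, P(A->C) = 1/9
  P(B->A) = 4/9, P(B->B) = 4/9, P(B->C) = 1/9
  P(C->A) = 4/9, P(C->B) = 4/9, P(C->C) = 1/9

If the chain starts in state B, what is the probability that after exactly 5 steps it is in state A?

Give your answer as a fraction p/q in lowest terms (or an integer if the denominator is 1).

Answer: 29524/59049

Derivation:
Computing P^5 by repeated multiplication:
P^1 =
  A: [5/9, 1/3, 1/9]
  B: [4/9, 4/9, 1/9]
  C: [4/9, 4/9, 1/9]
P^2 =
  A: [41/81, 31/81, 1/9]
  B: [40/81, 32/81, 1/9]
  C: [40/81, 32/81, 1/9]
P^3 =
  A: [365/729, 283/729, 1/9]
  B: [364/729, 284/729, 1/9]
  C: [364/729, 284/729, 1/9]
P^4 =
  A: [3281/6561, 2551/6561, 1/9]
  B: [3280/6561, 2552/6561, 1/9]
  C: [3280/6561, 2552/6561, 1/9]
P^5 =
  A: [29525/59049, 22963/59049, 1/9]
  B: [29524/59049, 22964/59049, 1/9]
  C: [29524/59049, 22964/59049, 1/9]

(P^5)[B -> A] = 29524/59049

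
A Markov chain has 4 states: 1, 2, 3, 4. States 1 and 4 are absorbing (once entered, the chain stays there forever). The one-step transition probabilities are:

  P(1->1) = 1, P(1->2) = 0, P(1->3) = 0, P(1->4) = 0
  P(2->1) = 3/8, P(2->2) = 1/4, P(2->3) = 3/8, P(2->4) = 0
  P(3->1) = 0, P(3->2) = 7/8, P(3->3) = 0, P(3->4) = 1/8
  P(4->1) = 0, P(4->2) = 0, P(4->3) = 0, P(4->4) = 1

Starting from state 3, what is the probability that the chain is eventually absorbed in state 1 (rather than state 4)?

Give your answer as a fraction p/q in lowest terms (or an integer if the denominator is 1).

Let a_i = P(absorbed in 1 | start in state i).
Boundary conditions: a_1 = 1, a_4 = 0.
For each transient state i, a_i = sum_j P(i->j) * a_j:
  a_2 = 3/8*a_1 + 1/4*a_2 + 3/8*a_3 + 0*a_4
  a_3 = 0*a_1 + 7/8*a_2 + 0*a_3 + 1/8*a_4

Substituting a_1 = 1 and a_4 = 0, rearrange to (I - Q) a = r where r[i] = P(i -> 1):
  [3/4, -3/8] . (a_2, a_3) = 3/8
  [-7/8, 1] . (a_2, a_3) = 0

Solving yields:
  a_2 = 8/9
  a_3 = 7/9

Starting state is 3, so the absorption probability is a_3 = 7/9.

Answer: 7/9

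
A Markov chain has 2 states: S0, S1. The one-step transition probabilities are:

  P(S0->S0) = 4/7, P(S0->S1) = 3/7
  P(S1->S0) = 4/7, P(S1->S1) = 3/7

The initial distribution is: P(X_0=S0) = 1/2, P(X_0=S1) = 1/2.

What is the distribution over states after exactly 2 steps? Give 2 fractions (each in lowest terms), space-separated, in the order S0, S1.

Propagating the distribution step by step (d_{t+1} = d_t * P):
d_0 = (S0=1/2, S1=1/2)
  d_1[S0] = 1/2*4/7 + 1/2*4/7 = 4/7
  d_1[S1] = 1/2*3/7 + 1/2*3/7 = 3/7
d_1 = (S0=4/7, S1=3/7)
  d_2[S0] = 4/7*4/7 + 3/7*4/7 = 4/7
  d_2[S1] = 4/7*3/7 + 3/7*3/7 = 3/7
d_2 = (S0=4/7, S1=3/7)

Answer: 4/7 3/7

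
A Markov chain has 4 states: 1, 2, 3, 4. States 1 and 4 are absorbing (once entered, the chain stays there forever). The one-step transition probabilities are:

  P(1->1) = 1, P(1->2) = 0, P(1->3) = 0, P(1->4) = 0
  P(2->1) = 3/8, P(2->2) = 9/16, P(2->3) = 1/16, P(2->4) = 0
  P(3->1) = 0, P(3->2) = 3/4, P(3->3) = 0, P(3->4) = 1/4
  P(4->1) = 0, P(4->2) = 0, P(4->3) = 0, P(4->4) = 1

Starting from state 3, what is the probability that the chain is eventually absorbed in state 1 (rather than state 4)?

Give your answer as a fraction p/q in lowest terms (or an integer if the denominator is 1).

Answer: 18/25

Derivation:
Let a_i = P(absorbed in 1 | start in state i).
Boundary conditions: a_1 = 1, a_4 = 0.
For each transient state i, a_i = sum_j P(i->j) * a_j:
  a_2 = 3/8*a_1 + 9/16*a_2 + 1/16*a_3 + 0*a_4
  a_3 = 0*a_1 + 3/4*a_2 + 0*a_3 + 1/4*a_4

Substituting a_1 = 1 and a_4 = 0, rearrange to (I - Q) a = r where r[i] = P(i -> 1):
  [7/16, -1/16] . (a_2, a_3) = 3/8
  [-3/4, 1] . (a_2, a_3) = 0

Solving yields:
  a_2 = 24/25
  a_3 = 18/25

Starting state is 3, so the absorption probability is a_3 = 18/25.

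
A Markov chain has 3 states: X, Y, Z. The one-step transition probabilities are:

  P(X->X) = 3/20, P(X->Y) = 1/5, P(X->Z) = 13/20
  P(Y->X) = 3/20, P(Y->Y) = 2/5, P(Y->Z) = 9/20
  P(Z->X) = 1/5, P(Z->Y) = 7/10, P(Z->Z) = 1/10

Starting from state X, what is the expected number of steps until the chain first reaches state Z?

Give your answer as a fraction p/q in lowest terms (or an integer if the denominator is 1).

Answer: 5/3

Derivation:
Let h_i = expected steps to first reach Z from state i.
Boundary: h_Z = 0.
First-step equations for the other states:
  h_X = 1 + 3/20*h_X + 1/5*h_Y + 13/20*h_Z
  h_Y = 1 + 3/20*h_X + 2/5*h_Y + 9/20*h_Z

Substituting h_Z = 0 and rearranging gives the linear system (I - Q) h = 1:
  [17/20, -1/5] . (h_X, h_Y) = 1
  [-3/20, 3/5] . (h_X, h_Y) = 1

Solving yields:
  h_X = 5/3
  h_Y = 25/12

Starting state is X, so the expected hitting time is h_X = 5/3.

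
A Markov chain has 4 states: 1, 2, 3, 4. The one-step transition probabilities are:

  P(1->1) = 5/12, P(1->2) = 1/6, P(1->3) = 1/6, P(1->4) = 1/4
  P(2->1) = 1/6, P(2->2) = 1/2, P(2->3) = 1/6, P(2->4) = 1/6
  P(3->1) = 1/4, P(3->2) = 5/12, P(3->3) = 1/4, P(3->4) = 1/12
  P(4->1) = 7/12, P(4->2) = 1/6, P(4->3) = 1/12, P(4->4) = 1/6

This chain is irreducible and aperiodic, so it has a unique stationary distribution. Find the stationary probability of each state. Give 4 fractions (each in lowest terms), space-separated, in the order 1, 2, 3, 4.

The stationary distribution satisfies pi = pi * P, i.e.:
  pi_1 = 5/12*pi_1 + 1/6*pi_2 + 1/4*pi_3 + 7/12*pi_4
  pi_2 = 1/6*pi_1 + 1/2*pi_2 + 5/12*pi_3 + 1/6*pi_4
  pi_3 = 1/6*pi_1 + 1/6*pi_2 + 1/4*pi_3 + 1/12*pi_4
  pi_4 = 1/4*pi_1 + 1/6*pi_2 + 1/12*pi_3 + 1/6*pi_4
with normalization: pi_1 + pi_2 + pi_3 + pi_4 = 1.

Using the first 3 balance equations plus normalization, the linear system A*pi = b is:
  [-7/12, 1/6, 1/4, 7/12] . pi = 0
  [1/6, -1/2, 5/12, 1/6] . pi = 0
  [1/6, 1/6, -3/4, 1/12] . pi = 0
  [1, 1, 1, 1] . pi = 1

Solving yields:
  pi_1 = 128/375
  pi_2 = 39/125
  pi_3 = 62/375
  pi_4 = 68/375

Verification (pi * P):
  128/375*5/12 + 39/125*1/6 + 62/375*1/4 + 68/375*7/12 = 128/375 = pi_1  (ok)
  128/375*1/6 + 39/125*1/2 + 62/375*5/12 + 68/375*1/6 = 39/125 = pi_2  (ok)
  128/375*1/6 + 39/125*1/6 + 62/375*1/4 + 68/375*1/12 = 62/375 = pi_3  (ok)
  128/375*1/4 + 39/125*1/6 + 62/375*1/12 + 68/375*1/6 = 68/375 = pi_4  (ok)

Answer: 128/375 39/125 62/375 68/375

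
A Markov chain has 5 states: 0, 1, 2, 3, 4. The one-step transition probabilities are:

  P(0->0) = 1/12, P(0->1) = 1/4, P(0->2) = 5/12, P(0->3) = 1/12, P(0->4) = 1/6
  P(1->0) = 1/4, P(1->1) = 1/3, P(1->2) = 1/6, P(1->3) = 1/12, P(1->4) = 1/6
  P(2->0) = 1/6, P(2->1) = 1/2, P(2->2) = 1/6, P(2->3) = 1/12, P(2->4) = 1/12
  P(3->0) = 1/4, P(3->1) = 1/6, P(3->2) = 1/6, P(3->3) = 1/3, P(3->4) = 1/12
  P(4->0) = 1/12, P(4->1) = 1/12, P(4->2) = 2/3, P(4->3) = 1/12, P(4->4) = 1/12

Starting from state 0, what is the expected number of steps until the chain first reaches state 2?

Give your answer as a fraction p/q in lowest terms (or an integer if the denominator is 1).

Answer: 396/145

Derivation:
Let h_i = expected steps to first reach 2 from state i.
Boundary: h_2 = 0.
First-step equations for the other states:
  h_0 = 1 + 1/12*h_0 + 1/4*h_1 + 5/12*h_2 + 1/12*h_3 + 1/6*h_4
  h_1 = 1 + 1/4*h_0 + 1/3*h_1 + 1/6*h_2 + 1/12*h_3 + 1/6*h_4
  h_3 = 1 + 1/4*h_0 + 1/6*h_1 + 1/6*h_2 + 1/3*h_3 + 1/12*h_4
  h_4 = 1 + 1/12*h_0 + 1/12*h_1 + 2/3*h_2 + 1/12*h_3 + 1/12*h_4

Substituting h_2 = 0 and rearranging gives the linear system (I - Q) h = 1:
  [11/12, -1/4, -1/12, -1/6] . (h_0, h_1, h_3, h_4) = 1
  [-1/4, 2/3, -1/12, -1/6] . (h_0, h_1, h_3, h_4) = 1
  [-1/4, -1/6, 2/3, -1/12] . (h_0, h_1, h_3, h_4) = 1
  [-1/12, -1/12, -1/12, 11/12] . (h_0, h_1, h_3, h_4) = 1

Solving yields:
  h_0 = 396/145
  h_1 = 504/145
  h_3 = 528/145
  h_4 = 288/145

Starting state is 0, so the expected hitting time is h_0 = 396/145.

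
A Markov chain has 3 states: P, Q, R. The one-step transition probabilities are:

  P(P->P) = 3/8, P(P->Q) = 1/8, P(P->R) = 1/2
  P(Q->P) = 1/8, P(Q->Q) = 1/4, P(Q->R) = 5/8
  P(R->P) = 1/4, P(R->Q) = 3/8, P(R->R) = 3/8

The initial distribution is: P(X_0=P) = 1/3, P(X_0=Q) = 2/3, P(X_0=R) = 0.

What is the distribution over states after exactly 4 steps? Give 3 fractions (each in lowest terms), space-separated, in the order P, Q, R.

Answer: 63/256 1145/4096 1943/4096

Derivation:
Propagating the distribution step by step (d_{t+1} = d_t * P):
d_0 = (P=1/3, Q=2/3, R=0)
  d_1[P] = 1/3*3/8 + 2/3*1/8 + 0*1/4 = 5/24
  d_1[Q] = 1/3*1/8 + 2/3*1/4 + 0*3/8 = 5/24
  d_1[R] = 1/3*1/2 + 2/3*5/8 + 0*3/8 = 7/12
d_1 = (P=5/24, Q=5/24, R=7/12)
  d_2[P] = 5/24*3/8 + 5/24*1/8 + 7/12*1/4 = 1/4
  d_2[Q] = 5/24*1/8 + 5/24*1/4 + 7/12*3/8 = 19/64
  d_2[R] = 5/24*1/2 + 5/24*5/8 + 7/12*3/8 = 29/64
d_2 = (P=1/4, Q=19/64, R=29/64)
  d_3[P] = 1/4*3/8 + 19/64*1/8 + 29/64*1/4 = 125/512
  d_3[Q] = 1/4*1/8 + 19/64*1/4 + 29/64*3/8 = 141/512
  d_3[R] = 1/4*1/2 + 19/64*5/8 + 29/64*3/8 = 123/256
d_3 = (P=125/512, Q=141/512, R=123/256)
  d_4[P] = 125/512*3/8 + 141/512*1/8 + 123/256*1/4 = 63/256
  d_4[Q] = 125/512*1/8 + 141/512*1/4 + 123/256*3/8 = 1145/4096
  d_4[R] = 125/512*1/2 + 141/512*5/8 + 123/256*3/8 = 1943/4096
d_4 = (P=63/256, Q=1145/4096, R=1943/4096)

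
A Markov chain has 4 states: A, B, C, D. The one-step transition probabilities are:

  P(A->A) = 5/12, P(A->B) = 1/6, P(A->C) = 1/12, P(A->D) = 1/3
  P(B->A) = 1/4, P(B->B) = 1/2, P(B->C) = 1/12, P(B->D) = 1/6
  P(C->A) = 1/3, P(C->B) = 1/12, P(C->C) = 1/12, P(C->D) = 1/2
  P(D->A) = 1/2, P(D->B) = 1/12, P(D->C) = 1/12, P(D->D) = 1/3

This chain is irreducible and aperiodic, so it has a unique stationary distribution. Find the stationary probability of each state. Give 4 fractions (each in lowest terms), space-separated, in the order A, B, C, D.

The stationary distribution satisfies pi = pi * P, i.e.:
  pi_A = 5/12*pi_A + 1/4*pi_B + 1/3*pi_C + 1/2*pi_D
  pi_B = 1/6*pi_A + 1/2*pi_B + 1/12*pi_C + 1/12*pi_D
  pi_C = 1/12*pi_A + 1/12*pi_B + 1/12*pi_C + 1/12*pi_D
  pi_D = 1/3*pi_A + 1/6*pi_B + 1/2*pi_C + 1/3*pi_D
with normalization: pi_A + pi_B + pi_C + pi_D = 1.

Using the first 3 balance equations plus normalization, the linear system A*pi = b is:
  [-7/12, 1/4, 1/3, 1/2] . pi = 0
  [1/6, -1/2, 1/12, 1/12] . pi = 0
  [1/12, 1/12, -11/12, 1/12] . pi = 0
  [1, 1, 1, 1] . pi = 1

Solving yields:
  pi_A = 227/564
  pi_B = 113/564
  pi_C = 1/12
  pi_D = 59/188

Verification (pi * P):
  227/564*5/12 + 113/564*1/4 + 1/12*1/3 + 59/188*1/2 = 227/564 = pi_A  (ok)
  227/564*1/6 + 113/564*1/2 + 1/12*1/12 + 59/188*1/12 = 113/564 = pi_B  (ok)
  227/564*1/12 + 113/564*1/12 + 1/12*1/12 + 59/188*1/12 = 1/12 = pi_C  (ok)
  227/564*1/3 + 113/564*1/6 + 1/12*1/2 + 59/188*1/3 = 59/188 = pi_D  (ok)

Answer: 227/564 113/564 1/12 59/188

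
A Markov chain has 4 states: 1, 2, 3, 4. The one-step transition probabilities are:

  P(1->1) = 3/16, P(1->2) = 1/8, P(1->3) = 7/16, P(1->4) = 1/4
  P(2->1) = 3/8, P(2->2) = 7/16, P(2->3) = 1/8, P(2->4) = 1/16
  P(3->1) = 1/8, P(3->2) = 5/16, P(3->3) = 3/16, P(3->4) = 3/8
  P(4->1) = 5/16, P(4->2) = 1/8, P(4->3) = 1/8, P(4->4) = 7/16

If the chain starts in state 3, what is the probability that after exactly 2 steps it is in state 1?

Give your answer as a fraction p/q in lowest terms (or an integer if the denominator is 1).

Computing P^2 by repeated multiplication:
P^1 =
  1: [3/16, 1/8, 7/16, 1/4]
  2: [3/8, 7/16, 1/8, 1/16]
  3: [1/8, 5/16, 3/16, 3/8]
  4: [5/16, 1/8, 1/8, 7/16]
P^2 =
  1: [55/256, 63/256, 27/128, 21/64]
  2: [69/256, 73/256, 1/4, 25/128]
  3: [9/32, 33/128, 45/256, 73/256]
  4: [33/128, 3/16, 59/256, 83/256]

(P^2)[3 -> 1] = 9/32

Answer: 9/32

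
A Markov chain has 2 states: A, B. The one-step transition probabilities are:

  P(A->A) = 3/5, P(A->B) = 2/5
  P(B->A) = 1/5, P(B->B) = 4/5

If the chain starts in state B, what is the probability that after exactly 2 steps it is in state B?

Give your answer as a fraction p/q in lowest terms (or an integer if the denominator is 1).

Computing P^2 by repeated multiplication:
P^1 =
  A: [3/5, 2/5]
  B: [1/5, 4/5]
P^2 =
  A: [11/25, 14/25]
  B: [7/25, 18/25]

(P^2)[B -> B] = 18/25

Answer: 18/25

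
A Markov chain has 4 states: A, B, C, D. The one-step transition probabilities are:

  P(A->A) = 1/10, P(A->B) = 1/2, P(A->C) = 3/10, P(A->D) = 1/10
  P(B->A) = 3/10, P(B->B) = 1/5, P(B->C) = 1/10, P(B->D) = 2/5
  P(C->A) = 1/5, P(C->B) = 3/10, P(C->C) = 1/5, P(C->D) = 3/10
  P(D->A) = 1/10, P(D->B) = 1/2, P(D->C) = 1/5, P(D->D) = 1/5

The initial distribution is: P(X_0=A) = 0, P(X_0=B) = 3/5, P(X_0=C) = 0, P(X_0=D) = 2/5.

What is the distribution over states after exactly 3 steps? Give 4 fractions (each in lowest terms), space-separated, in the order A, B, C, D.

Answer: 971/5000 873/2500 901/5000 691/2500

Derivation:
Propagating the distribution step by step (d_{t+1} = d_t * P):
d_0 = (A=0, B=3/5, C=0, D=2/5)
  d_1[A] = 0*1/10 + 3/5*3/10 + 0*1/5 + 2/5*1/10 = 11/50
  d_1[B] = 0*1/2 + 3/5*1/5 + 0*3/10 + 2/5*1/2 = 8/25
  d_1[C] = 0*3/10 + 3/5*1/10 + 0*1/5 + 2/5*1/5 = 7/50
  d_1[D] = 0*1/10 + 3/5*2/5 + 0*3/10 + 2/5*1/5 = 8/25
d_1 = (A=11/50, B=8/25, C=7/50, D=8/25)
  d_2[A] = 11/50*1/10 + 8/25*3/10 + 7/50*1/5 + 8/25*1/10 = 89/500
  d_2[B] = 11/50*1/2 + 8/25*1/5 + 7/50*3/10 + 8/25*1/2 = 47/125
  d_2[C] = 11/50*3/10 + 8/25*1/10 + 7/50*1/5 + 8/25*1/5 = 19/100
  d_2[D] = 11/50*1/10 + 8/25*2/5 + 7/50*3/10 + 8/25*1/5 = 32/125
d_2 = (A=89/500, B=47/125, C=19/100, D=32/125)
  d_3[A] = 89/500*1/10 + 47/125*3/10 + 19/100*1/5 + 32/125*1/10 = 971/5000
  d_3[B] = 89/500*1/2 + 47/125*1/5 + 19/100*3/10 + 32/125*1/2 = 873/2500
  d_3[C] = 89/500*3/10 + 47/125*1/10 + 19/100*1/5 + 32/125*1/5 = 901/5000
  d_3[D] = 89/500*1/10 + 47/125*2/5 + 19/100*3/10 + 32/125*1/5 = 691/2500
d_3 = (A=971/5000, B=873/2500, C=901/5000, D=691/2500)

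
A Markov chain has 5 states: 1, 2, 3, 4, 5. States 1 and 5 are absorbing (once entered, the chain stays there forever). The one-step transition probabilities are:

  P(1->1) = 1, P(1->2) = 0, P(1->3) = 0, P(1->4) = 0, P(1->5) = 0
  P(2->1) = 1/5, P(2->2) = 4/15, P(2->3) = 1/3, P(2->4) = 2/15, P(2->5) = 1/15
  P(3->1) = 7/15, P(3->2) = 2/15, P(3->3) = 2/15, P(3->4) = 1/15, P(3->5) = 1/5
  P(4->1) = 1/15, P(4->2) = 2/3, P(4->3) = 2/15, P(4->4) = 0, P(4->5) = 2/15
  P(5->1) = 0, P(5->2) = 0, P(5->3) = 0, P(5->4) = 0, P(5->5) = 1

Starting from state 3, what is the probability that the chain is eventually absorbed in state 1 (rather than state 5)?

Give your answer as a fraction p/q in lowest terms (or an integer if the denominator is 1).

Let a_i = P(absorbed in 1 | start in state i).
Boundary conditions: a_1 = 1, a_5 = 0.
For each transient state i, a_i = sum_j P(i->j) * a_j:
  a_2 = 1/5*a_1 + 4/15*a_2 + 1/3*a_3 + 2/15*a_4 + 1/15*a_5
  a_3 = 7/15*a_1 + 2/15*a_2 + 2/15*a_3 + 1/15*a_4 + 1/5*a_5
  a_4 = 1/15*a_1 + 2/3*a_2 + 2/15*a_3 + 0*a_4 + 2/15*a_5

Substituting a_1 = 1 and a_5 = 0, rearrange to (I - Q) a = r where r[i] = P(i -> 1):
  [11/15, -1/3, -2/15] . (a_2, a_3, a_4) = 1/5
  [-2/15, 13/15, -1/15] . (a_2, a_3, a_4) = 7/15
  [-2/3, -2/15, 1] . (a_2, a_3, a_4) = 1/15

Solving yields:
  a_2 = 1163/1655
  a_3 = 230/331
  a_4 = 1039/1655

Starting state is 3, so the absorption probability is a_3 = 230/331.

Answer: 230/331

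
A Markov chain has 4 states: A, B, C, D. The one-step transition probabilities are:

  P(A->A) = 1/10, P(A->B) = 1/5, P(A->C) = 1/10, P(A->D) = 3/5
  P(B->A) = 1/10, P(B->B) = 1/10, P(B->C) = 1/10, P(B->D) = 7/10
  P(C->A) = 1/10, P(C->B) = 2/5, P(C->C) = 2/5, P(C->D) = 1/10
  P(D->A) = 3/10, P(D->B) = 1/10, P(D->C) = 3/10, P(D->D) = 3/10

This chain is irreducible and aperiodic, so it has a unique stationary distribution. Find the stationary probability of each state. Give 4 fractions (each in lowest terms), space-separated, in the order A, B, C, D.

The stationary distribution satisfies pi = pi * P, i.e.:
  pi_A = 1/10*pi_A + 1/10*pi_B + 1/10*pi_C + 3/10*pi_D
  pi_B = 1/5*pi_A + 1/10*pi_B + 2/5*pi_C + 1/10*pi_D
  pi_C = 1/10*pi_A + 1/10*pi_B + 2/5*pi_C + 3/10*pi_D
  pi_D = 3/5*pi_A + 7/10*pi_B + 1/10*pi_C + 3/10*pi_D
with normalization: pi_A + pi_B + pi_C + pi_D = 1.

Using the first 3 balance equations plus normalization, the linear system A*pi = b is:
  [-9/10, 1/10, 1/10, 3/10] . pi = 0
  [1/5, -9/10, 2/5, 1/10] . pi = 0
  [1/10, 1/10, -3/5, 3/10] . pi = 0
  [1, 1, 1, 1] . pi = 1

Solving yields:
  pi_A = 98/557
  pi_B = 215/1114
  pi_C = 140/557
  pi_D = 423/1114

Verification (pi * P):
  98/557*1/10 + 215/1114*1/10 + 140/557*1/10 + 423/1114*3/10 = 98/557 = pi_A  (ok)
  98/557*1/5 + 215/1114*1/10 + 140/557*2/5 + 423/1114*1/10 = 215/1114 = pi_B  (ok)
  98/557*1/10 + 215/1114*1/10 + 140/557*2/5 + 423/1114*3/10 = 140/557 = pi_C  (ok)
  98/557*3/5 + 215/1114*7/10 + 140/557*1/10 + 423/1114*3/10 = 423/1114 = pi_D  (ok)

Answer: 98/557 215/1114 140/557 423/1114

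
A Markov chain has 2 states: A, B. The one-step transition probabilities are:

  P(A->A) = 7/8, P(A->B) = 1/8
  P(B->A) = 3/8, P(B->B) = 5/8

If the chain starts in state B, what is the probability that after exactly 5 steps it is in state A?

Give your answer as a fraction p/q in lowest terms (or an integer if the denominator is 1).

Answer: 93/128

Derivation:
Computing P^5 by repeated multiplication:
P^1 =
  A: [7/8, 1/8]
  B: [3/8, 5/8]
P^2 =
  A: [13/16, 3/16]
  B: [9/16, 7/16]
P^3 =
  A: [25/32, 7/32]
  B: [21/32, 11/32]
P^4 =
  A: [49/64, 15/64]
  B: [45/64, 19/64]
P^5 =
  A: [97/128, 31/128]
  B: [93/128, 35/128]

(P^5)[B -> A] = 93/128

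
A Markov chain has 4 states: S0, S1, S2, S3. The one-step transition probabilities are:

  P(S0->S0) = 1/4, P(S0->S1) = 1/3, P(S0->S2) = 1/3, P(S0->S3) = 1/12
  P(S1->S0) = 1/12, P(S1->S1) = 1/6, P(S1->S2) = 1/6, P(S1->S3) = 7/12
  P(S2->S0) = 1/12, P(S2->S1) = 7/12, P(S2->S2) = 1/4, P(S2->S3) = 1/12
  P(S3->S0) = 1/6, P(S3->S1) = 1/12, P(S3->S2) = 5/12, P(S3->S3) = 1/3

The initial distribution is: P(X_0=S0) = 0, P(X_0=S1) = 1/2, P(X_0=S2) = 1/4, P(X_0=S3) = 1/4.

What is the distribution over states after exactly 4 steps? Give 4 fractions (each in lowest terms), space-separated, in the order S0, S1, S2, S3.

Propagating the distribution step by step (d_{t+1} = d_t * P):
d_0 = (S0=0, S1=1/2, S2=1/4, S3=1/4)
  d_1[S0] = 0*1/4 + 1/2*1/12 + 1/4*1/12 + 1/4*1/6 = 5/48
  d_1[S1] = 0*1/3 + 1/2*1/6 + 1/4*7/12 + 1/4*1/12 = 1/4
  d_1[S2] = 0*1/3 + 1/2*1/6 + 1/4*1/4 + 1/4*5/12 = 1/4
  d_1[S3] = 0*1/12 + 1/2*7/12 + 1/4*1/12 + 1/4*1/3 = 19/48
d_1 = (S0=5/48, S1=1/4, S2=1/4, S3=19/48)
  d_2[S0] = 5/48*1/4 + 1/4*1/12 + 1/4*1/12 + 19/48*1/6 = 77/576
  d_2[S1] = 5/48*1/3 + 1/4*1/6 + 1/4*7/12 + 19/48*1/12 = 49/192
  d_2[S2] = 5/48*1/3 + 1/4*1/6 + 1/4*1/4 + 19/48*5/12 = 175/576
  d_2[S3] = 5/48*1/12 + 1/4*7/12 + 1/4*1/12 + 19/48*1/3 = 59/192
d_2 = (S0=77/576, S1=49/192, S2=175/576, S3=59/192)
  d_3[S0] = 77/576*1/4 + 49/192*1/12 + 175/576*1/12 + 59/192*1/6 = 907/6912
  d_3[S1] = 77/576*1/3 + 49/192*1/6 + 175/576*7/12 + 59/192*1/12 = 167/576
  d_3[S2] = 77/576*1/3 + 49/192*1/6 + 175/576*1/4 + 59/192*5/12 = 503/1728
  d_3[S3] = 77/576*1/12 + 49/192*7/12 + 175/576*1/12 + 59/192*1/3 = 221/768
d_3 = (S0=907/6912, S1=167/576, S2=503/1728, S3=221/768)
  d_4[S0] = 907/6912*1/4 + 167/576*1/12 + 503/1728*1/12 + 221/768*1/6 = 10715/82944
  d_4[S1] = 907/6912*1/3 + 167/576*1/6 + 503/1728*7/12 + 221/768*1/12 = 7903/27648
  d_4[S2] = 907/6912*1/3 + 167/576*1/6 + 503/1728*1/4 + 221/768*5/12 = 23617/82944
  d_4[S3] = 907/6912*1/12 + 167/576*7/12 + 503/1728*1/12 + 221/768*1/3 = 2767/9216
d_4 = (S0=10715/82944, S1=7903/27648, S2=23617/82944, S3=2767/9216)

Answer: 10715/82944 7903/27648 23617/82944 2767/9216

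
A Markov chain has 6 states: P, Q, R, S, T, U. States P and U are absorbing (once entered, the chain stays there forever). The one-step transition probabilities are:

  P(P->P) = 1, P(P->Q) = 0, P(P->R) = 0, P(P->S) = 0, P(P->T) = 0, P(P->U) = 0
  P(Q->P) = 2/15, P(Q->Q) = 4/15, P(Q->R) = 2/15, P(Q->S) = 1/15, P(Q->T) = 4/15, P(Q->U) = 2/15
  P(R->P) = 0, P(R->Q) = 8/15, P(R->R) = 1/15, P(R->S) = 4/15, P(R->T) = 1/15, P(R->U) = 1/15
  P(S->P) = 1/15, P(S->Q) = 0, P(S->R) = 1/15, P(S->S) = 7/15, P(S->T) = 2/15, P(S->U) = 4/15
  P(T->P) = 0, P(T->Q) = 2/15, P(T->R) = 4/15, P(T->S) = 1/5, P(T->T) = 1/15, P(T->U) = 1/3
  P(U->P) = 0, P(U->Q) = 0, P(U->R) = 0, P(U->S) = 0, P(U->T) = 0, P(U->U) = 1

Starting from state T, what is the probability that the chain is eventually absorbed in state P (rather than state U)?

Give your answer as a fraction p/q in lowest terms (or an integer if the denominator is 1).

Answer: 1658/10993

Derivation:
Let a_i = P(absorbed in P | start in state i).
Boundary conditions: a_P = 1, a_U = 0.
For each transient state i, a_i = sum_j P(i->j) * a_j:
  a_Q = 2/15*a_P + 4/15*a_Q + 2/15*a_R + 1/15*a_S + 4/15*a_T + 2/15*a_U
  a_R = 0*a_P + 8/15*a_Q + 1/15*a_R + 4/15*a_S + 1/15*a_T + 1/15*a_U
  a_S = 1/15*a_P + 0*a_Q + 1/15*a_R + 7/15*a_S + 2/15*a_T + 4/15*a_U
  a_T = 0*a_P + 2/15*a_Q + 4/15*a_R + 1/5*a_S + 1/15*a_T + 1/3*a_U

Substituting a_P = 1 and a_U = 0, rearrange to (I - Q) a = r where r[i] = P(i -> P):
  [11/15, -2/15, -1/15, -4/15] . (a_Q, a_R, a_S, a_T) = 2/15
  [-8/15, 14/15, -4/15, -1/15] . (a_Q, a_R, a_S, a_T) = 0
  [0, -1/15, 8/15, -2/15] . (a_Q, a_R, a_S, a_T) = 1/15
  [-2/15, -4/15, -1/5, 14/15] . (a_Q, a_R, a_S, a_T) = 0

Solving yields:
  a_Q = 3264/10993
  a_R = 2587/10993
  a_S = 2112/10993
  a_T = 1658/10993

Starting state is T, so the absorption probability is a_T = 1658/10993.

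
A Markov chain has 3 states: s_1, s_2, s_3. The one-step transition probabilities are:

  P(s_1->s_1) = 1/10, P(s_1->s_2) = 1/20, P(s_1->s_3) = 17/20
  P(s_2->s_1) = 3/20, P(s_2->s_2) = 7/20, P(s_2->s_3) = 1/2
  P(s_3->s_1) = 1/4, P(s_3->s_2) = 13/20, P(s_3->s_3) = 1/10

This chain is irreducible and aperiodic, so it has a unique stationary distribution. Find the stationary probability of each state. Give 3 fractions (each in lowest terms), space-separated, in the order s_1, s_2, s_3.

Answer: 52/287 239/574 33/82

Derivation:
The stationary distribution satisfies pi = pi * P, i.e.:
  pi_s_1 = 1/10*pi_s_1 + 3/20*pi_s_2 + 1/4*pi_s_3
  pi_s_2 = 1/20*pi_s_1 + 7/20*pi_s_2 + 13/20*pi_s_3
  pi_s_3 = 17/20*pi_s_1 + 1/2*pi_s_2 + 1/10*pi_s_3
with normalization: pi_s_1 + pi_s_2 + pi_s_3 = 1.

Using the first 2 balance equations plus normalization, the linear system A*pi = b is:
  [-9/10, 3/20, 1/4] . pi = 0
  [1/20, -13/20, 13/20] . pi = 0
  [1, 1, 1] . pi = 1

Solving yields:
  pi_s_1 = 52/287
  pi_s_2 = 239/574
  pi_s_3 = 33/82

Verification (pi * P):
  52/287*1/10 + 239/574*3/20 + 33/82*1/4 = 52/287 = pi_s_1  (ok)
  52/287*1/20 + 239/574*7/20 + 33/82*13/20 = 239/574 = pi_s_2  (ok)
  52/287*17/20 + 239/574*1/2 + 33/82*1/10 = 33/82 = pi_s_3  (ok)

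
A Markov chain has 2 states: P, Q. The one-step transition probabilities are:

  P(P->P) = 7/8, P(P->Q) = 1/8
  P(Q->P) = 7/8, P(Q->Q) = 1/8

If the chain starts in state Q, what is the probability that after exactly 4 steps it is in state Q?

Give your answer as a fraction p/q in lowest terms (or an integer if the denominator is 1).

Answer: 1/8

Derivation:
Computing P^4 by repeated multiplication:
P^1 =
  P: [7/8, 1/8]
  Q: [7/8, 1/8]
P^2 =
  P: [7/8, 1/8]
  Q: [7/8, 1/8]
P^3 =
  P: [7/8, 1/8]
  Q: [7/8, 1/8]
P^4 =
  P: [7/8, 1/8]
  Q: [7/8, 1/8]

(P^4)[Q -> Q] = 1/8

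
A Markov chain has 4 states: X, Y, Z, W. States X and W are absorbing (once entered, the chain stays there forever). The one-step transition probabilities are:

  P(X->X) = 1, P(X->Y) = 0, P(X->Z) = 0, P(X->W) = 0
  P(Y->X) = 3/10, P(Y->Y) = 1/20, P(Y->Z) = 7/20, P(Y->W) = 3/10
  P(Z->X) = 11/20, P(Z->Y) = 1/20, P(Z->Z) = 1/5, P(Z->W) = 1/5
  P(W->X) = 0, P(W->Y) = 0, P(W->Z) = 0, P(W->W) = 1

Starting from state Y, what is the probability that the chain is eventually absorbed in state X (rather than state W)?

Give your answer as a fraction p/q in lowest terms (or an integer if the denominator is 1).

Answer: 173/297

Derivation:
Let a_i = P(absorbed in X | start in state i).
Boundary conditions: a_X = 1, a_W = 0.
For each transient state i, a_i = sum_j P(i->j) * a_j:
  a_Y = 3/10*a_X + 1/20*a_Y + 7/20*a_Z + 3/10*a_W
  a_Z = 11/20*a_X + 1/20*a_Y + 1/5*a_Z + 1/5*a_W

Substituting a_X = 1 and a_W = 0, rearrange to (I - Q) a = r where r[i] = P(i -> X):
  [19/20, -7/20] . (a_Y, a_Z) = 3/10
  [-1/20, 4/5] . (a_Y, a_Z) = 11/20

Solving yields:
  a_Y = 173/297
  a_Z = 215/297

Starting state is Y, so the absorption probability is a_Y = 173/297.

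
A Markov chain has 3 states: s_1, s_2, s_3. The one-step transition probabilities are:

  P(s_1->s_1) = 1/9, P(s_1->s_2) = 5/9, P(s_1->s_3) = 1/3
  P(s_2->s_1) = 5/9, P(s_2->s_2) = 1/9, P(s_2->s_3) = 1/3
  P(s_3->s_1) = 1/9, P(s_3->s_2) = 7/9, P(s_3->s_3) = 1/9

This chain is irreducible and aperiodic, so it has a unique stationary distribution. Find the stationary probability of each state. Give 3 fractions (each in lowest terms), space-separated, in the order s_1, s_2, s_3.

The stationary distribution satisfies pi = pi * P, i.e.:
  pi_s_1 = 1/9*pi_s_1 + 5/9*pi_s_2 + 1/9*pi_s_3
  pi_s_2 = 5/9*pi_s_1 + 1/9*pi_s_2 + 7/9*pi_s_3
  pi_s_3 = 1/3*pi_s_1 + 1/3*pi_s_2 + 1/9*pi_s_3
with normalization: pi_s_1 + pi_s_2 + pi_s_3 = 1.

Using the first 2 balance equations plus normalization, the linear system A*pi = b is:
  [-8/9, 5/9, 1/9] . pi = 0
  [5/9, -8/9, 7/9] . pi = 0
  [1, 1, 1] . pi = 1

Solving yields:
  pi_s_1 = 43/143
  pi_s_2 = 61/143
  pi_s_3 = 3/11

Verification (pi * P):
  43/143*1/9 + 61/143*5/9 + 3/11*1/9 = 43/143 = pi_s_1  (ok)
  43/143*5/9 + 61/143*1/9 + 3/11*7/9 = 61/143 = pi_s_2  (ok)
  43/143*1/3 + 61/143*1/3 + 3/11*1/9 = 3/11 = pi_s_3  (ok)

Answer: 43/143 61/143 3/11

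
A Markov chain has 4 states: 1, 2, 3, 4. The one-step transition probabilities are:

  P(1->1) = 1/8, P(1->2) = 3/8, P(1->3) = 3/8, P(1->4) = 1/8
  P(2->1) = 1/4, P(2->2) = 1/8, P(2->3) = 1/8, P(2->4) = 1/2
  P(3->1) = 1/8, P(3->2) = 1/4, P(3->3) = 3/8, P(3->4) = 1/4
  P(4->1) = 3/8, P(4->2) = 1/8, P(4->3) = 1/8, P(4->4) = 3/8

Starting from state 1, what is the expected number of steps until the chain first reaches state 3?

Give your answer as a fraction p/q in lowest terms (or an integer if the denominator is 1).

Let h_i = expected steps to first reach 3 from state i.
Boundary: h_3 = 0.
First-step equations for the other states:
  h_1 = 1 + 1/8*h_1 + 3/8*h_2 + 3/8*h_3 + 1/8*h_4
  h_2 = 1 + 1/4*h_1 + 1/8*h_2 + 1/8*h_3 + 1/2*h_4
  h_4 = 1 + 3/8*h_1 + 1/8*h_2 + 1/8*h_3 + 3/8*h_4

Substituting h_3 = 0 and rearranging gives the linear system (I - Q) h = 1:
  [7/8, -3/8, -1/8] . (h_1, h_2, h_4) = 1
  [-1/4, 7/8, -1/2] . (h_1, h_2, h_4) = 1
  [-3/8, -1/8, 5/8] . (h_1, h_2, h_4) = 1

Solving yields:
  h_1 = 33/8
  h_2 = 21/4
  h_4 = 41/8

Starting state is 1, so the expected hitting time is h_1 = 33/8.

Answer: 33/8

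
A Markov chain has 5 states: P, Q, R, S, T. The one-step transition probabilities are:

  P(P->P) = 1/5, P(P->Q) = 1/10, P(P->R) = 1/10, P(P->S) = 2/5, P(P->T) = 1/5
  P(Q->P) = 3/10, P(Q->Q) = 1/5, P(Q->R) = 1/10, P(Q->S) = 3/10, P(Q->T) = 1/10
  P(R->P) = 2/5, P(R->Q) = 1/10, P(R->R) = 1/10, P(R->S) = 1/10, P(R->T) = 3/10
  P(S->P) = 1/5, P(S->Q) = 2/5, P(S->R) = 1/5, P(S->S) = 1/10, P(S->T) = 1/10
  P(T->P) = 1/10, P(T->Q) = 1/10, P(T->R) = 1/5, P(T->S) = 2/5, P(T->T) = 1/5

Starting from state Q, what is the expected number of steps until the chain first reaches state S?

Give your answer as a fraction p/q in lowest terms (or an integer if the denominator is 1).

Let h_i = expected steps to first reach S from state i.
Boundary: h_S = 0.
First-step equations for the other states:
  h_P = 1 + 1/5*h_P + 1/10*h_Q + 1/10*h_R + 2/5*h_S + 1/5*h_T
  h_Q = 1 + 3/10*h_P + 1/5*h_Q + 1/10*h_R + 3/10*h_S + 1/10*h_T
  h_R = 1 + 2/5*h_P + 1/10*h_Q + 1/10*h_R + 1/10*h_S + 3/10*h_T
  h_T = 1 + 1/10*h_P + 1/10*h_Q + 1/5*h_R + 2/5*h_S + 1/5*h_T

Substituting h_S = 0 and rearranging gives the linear system (I - Q) h = 1:
  [4/5, -1/10, -1/10, -1/5] . (h_P, h_Q, h_R, h_T) = 1
  [-3/10, 4/5, -1/10, -1/10] . (h_P, h_Q, h_R, h_T) = 1
  [-2/5, -1/10, 9/10, -3/10] . (h_P, h_Q, h_R, h_T) = 1
  [-1/10, -1/10, -1/5, 4/5] . (h_P, h_Q, h_R, h_T) = 1

Solving yields:
  h_P = 1485/524
  h_Q = 1645/524
  h_R = 1935/524
  h_T = 765/262

Starting state is Q, so the expected hitting time is h_Q = 1645/524.

Answer: 1645/524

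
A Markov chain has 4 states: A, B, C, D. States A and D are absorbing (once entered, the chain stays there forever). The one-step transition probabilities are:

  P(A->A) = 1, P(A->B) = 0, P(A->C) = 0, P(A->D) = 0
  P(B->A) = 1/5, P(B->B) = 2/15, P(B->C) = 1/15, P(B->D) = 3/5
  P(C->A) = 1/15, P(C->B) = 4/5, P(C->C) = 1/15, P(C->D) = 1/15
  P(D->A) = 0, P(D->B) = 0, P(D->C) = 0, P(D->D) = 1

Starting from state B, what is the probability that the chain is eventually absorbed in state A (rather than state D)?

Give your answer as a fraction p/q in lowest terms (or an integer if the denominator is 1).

Answer: 43/170

Derivation:
Let a_i = P(absorbed in A | start in state i).
Boundary conditions: a_A = 1, a_D = 0.
For each transient state i, a_i = sum_j P(i->j) * a_j:
  a_B = 1/5*a_A + 2/15*a_B + 1/15*a_C + 3/5*a_D
  a_C = 1/15*a_A + 4/5*a_B + 1/15*a_C + 1/15*a_D

Substituting a_A = 1 and a_D = 0, rearrange to (I - Q) a = r where r[i] = P(i -> A):
  [13/15, -1/15] . (a_B, a_C) = 1/5
  [-4/5, 14/15] . (a_B, a_C) = 1/15

Solving yields:
  a_B = 43/170
  a_C = 49/170

Starting state is B, so the absorption probability is a_B = 43/170.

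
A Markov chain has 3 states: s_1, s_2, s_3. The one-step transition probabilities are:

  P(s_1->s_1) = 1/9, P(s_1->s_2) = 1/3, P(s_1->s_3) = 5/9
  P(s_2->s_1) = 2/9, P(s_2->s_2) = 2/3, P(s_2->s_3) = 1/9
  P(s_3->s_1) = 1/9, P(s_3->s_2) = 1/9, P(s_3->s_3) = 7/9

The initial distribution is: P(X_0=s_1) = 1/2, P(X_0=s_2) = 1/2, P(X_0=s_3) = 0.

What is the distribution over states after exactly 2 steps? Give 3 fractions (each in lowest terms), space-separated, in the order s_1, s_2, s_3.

Answer: 1/6 23/54 11/27

Derivation:
Propagating the distribution step by step (d_{t+1} = d_t * P):
d_0 = (s_1=1/2, s_2=1/2, s_3=0)
  d_1[s_1] = 1/2*1/9 + 1/2*2/9 + 0*1/9 = 1/6
  d_1[s_2] = 1/2*1/3 + 1/2*2/3 + 0*1/9 = 1/2
  d_1[s_3] = 1/2*5/9 + 1/2*1/9 + 0*7/9 = 1/3
d_1 = (s_1=1/6, s_2=1/2, s_3=1/3)
  d_2[s_1] = 1/6*1/9 + 1/2*2/9 + 1/3*1/9 = 1/6
  d_2[s_2] = 1/6*1/3 + 1/2*2/3 + 1/3*1/9 = 23/54
  d_2[s_3] = 1/6*5/9 + 1/2*1/9 + 1/3*7/9 = 11/27
d_2 = (s_1=1/6, s_2=23/54, s_3=11/27)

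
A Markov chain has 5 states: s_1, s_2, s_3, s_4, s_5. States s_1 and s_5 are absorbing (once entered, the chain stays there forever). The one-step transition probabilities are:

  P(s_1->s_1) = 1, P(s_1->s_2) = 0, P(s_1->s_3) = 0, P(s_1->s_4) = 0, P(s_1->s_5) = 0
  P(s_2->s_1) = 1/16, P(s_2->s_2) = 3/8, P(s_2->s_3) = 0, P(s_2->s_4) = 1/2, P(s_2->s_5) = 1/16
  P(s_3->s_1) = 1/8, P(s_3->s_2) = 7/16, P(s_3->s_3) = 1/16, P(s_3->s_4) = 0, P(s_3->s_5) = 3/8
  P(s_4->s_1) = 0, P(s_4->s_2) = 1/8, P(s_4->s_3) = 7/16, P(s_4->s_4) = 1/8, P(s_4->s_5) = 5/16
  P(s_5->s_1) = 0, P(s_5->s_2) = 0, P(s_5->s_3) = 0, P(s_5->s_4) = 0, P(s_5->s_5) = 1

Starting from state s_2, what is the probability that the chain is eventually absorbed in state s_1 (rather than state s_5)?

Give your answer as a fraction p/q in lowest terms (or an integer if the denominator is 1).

Answer: 161/734

Derivation:
Let a_i = P(absorbed in s_1 | start in state i).
Boundary conditions: a_s_1 = 1, a_s_5 = 0.
For each transient state i, a_i = sum_j P(i->j) * a_j:
  a_s_2 = 1/16*a_s_1 + 3/8*a_s_2 + 0*a_s_3 + 1/2*a_s_4 + 1/16*a_s_5
  a_s_3 = 1/8*a_s_1 + 7/16*a_s_2 + 1/16*a_s_3 + 0*a_s_4 + 3/8*a_s_5
  a_s_4 = 0*a_s_1 + 1/8*a_s_2 + 7/16*a_s_3 + 1/8*a_s_4 + 5/16*a_s_5

Substituting a_s_1 = 1 and a_s_5 = 0, rearrange to (I - Q) a = r where r[i] = P(i -> s_1):
  [5/8, 0, -1/2] . (a_s_2, a_s_3, a_s_4) = 1/16
  [-7/16, 15/16, 0] . (a_s_2, a_s_3, a_s_4) = 1/8
  [-1/8, -7/16, 7/8] . (a_s_2, a_s_3, a_s_4) = 0

Solving yields:
  a_s_2 = 161/734
  a_s_3 = 173/734
  a_s_4 = 219/1468

Starting state is s_2, so the absorption probability is a_s_2 = 161/734.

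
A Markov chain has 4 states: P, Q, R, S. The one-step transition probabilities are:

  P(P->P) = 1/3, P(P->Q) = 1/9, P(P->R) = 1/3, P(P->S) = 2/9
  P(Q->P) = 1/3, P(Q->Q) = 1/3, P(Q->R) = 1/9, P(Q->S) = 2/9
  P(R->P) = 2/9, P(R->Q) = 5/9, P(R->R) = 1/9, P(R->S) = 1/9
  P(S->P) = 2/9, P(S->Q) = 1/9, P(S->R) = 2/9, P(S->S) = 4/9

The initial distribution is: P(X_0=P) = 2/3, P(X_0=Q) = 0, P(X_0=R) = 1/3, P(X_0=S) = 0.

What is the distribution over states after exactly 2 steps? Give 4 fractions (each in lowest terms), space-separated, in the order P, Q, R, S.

Answer: 23/81 23/81 16/81 19/81

Derivation:
Propagating the distribution step by step (d_{t+1} = d_t * P):
d_0 = (P=2/3, Q=0, R=1/3, S=0)
  d_1[P] = 2/3*1/3 + 0*1/3 + 1/3*2/9 + 0*2/9 = 8/27
  d_1[Q] = 2/3*1/9 + 0*1/3 + 1/3*5/9 + 0*1/9 = 7/27
  d_1[R] = 2/3*1/3 + 0*1/9 + 1/3*1/9 + 0*2/9 = 7/27
  d_1[S] = 2/3*2/9 + 0*2/9 + 1/3*1/9 + 0*4/9 = 5/27
d_1 = (P=8/27, Q=7/27, R=7/27, S=5/27)
  d_2[P] = 8/27*1/3 + 7/27*1/3 + 7/27*2/9 + 5/27*2/9 = 23/81
  d_2[Q] = 8/27*1/9 + 7/27*1/3 + 7/27*5/9 + 5/27*1/9 = 23/81
  d_2[R] = 8/27*1/3 + 7/27*1/9 + 7/27*1/9 + 5/27*2/9 = 16/81
  d_2[S] = 8/27*2/9 + 7/27*2/9 + 7/27*1/9 + 5/27*4/9 = 19/81
d_2 = (P=23/81, Q=23/81, R=16/81, S=19/81)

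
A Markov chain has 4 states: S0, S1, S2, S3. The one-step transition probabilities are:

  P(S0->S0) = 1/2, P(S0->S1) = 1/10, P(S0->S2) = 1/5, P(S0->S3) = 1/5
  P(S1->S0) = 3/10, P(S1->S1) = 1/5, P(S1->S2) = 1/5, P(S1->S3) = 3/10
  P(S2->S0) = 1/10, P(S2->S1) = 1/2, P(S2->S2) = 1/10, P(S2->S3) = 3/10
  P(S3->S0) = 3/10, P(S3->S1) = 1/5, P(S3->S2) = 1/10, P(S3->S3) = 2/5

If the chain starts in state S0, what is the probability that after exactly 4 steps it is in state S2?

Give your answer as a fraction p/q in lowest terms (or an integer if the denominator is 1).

Computing P^4 by repeated multiplication:
P^1 =
  S0: [1/2, 1/10, 1/5, 1/5]
  S1: [3/10, 1/5, 1/5, 3/10]
  S2: [1/10, 1/2, 1/10, 3/10]
  S3: [3/10, 1/5, 1/10, 2/5]
P^2 =
  S0: [9/25, 21/100, 4/25, 27/100]
  S1: [8/25, 23/100, 3/20, 3/10]
  S2: [3/10, 11/50, 4/25, 8/25]
  S3: [17/50, 1/5, 3/20, 31/100]
P^3 =
  S0: [17/50, 53/250, 157/1000, 291/1000]
  S1: [167/500, 213/1000, 31/200, 149/500]
  S2: [41/125, 109/500, 19/125, 151/500]
  S3: [169/500, 211/1000, 77/500, 297/1000]
P^4 =
  S0: [1683/5000, 2131/10000, 97/625, 2951/10000]
  S1: [1679/5000, 2131/10000, 1547/10000, 741/2500]
  S2: [419/1250, 133/625, 773/5000, 1487/5000]
  S3: [421/1250, 531/2500, 1549/10000, 2959/10000]

(P^4)[S0 -> S2] = 97/625

Answer: 97/625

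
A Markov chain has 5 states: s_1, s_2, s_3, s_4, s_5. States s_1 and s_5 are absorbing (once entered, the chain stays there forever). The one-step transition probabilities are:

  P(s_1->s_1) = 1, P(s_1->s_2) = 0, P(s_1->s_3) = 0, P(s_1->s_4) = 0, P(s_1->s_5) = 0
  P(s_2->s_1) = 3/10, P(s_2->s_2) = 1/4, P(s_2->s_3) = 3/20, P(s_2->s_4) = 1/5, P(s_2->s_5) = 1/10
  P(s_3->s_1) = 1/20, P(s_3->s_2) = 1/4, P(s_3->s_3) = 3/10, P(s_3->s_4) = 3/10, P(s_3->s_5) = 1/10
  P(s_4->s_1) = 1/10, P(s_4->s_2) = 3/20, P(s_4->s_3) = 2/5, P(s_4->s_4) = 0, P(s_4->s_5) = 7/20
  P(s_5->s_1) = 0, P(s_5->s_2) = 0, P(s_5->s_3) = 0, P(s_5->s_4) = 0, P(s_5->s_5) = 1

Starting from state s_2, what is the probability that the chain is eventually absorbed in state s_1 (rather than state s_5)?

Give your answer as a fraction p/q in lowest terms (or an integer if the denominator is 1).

Let a_i = P(absorbed in s_1 | start in state i).
Boundary conditions: a_s_1 = 1, a_s_5 = 0.
For each transient state i, a_i = sum_j P(i->j) * a_j:
  a_s_2 = 3/10*a_s_1 + 1/4*a_s_2 + 3/20*a_s_3 + 1/5*a_s_4 + 1/10*a_s_5
  a_s_3 = 1/20*a_s_1 + 1/4*a_s_2 + 3/10*a_s_3 + 3/10*a_s_4 + 1/10*a_s_5
  a_s_4 = 1/10*a_s_1 + 3/20*a_s_2 + 2/5*a_s_3 + 0*a_s_4 + 7/20*a_s_5

Substituting a_s_1 = 1 and a_s_5 = 0, rearrange to (I - Q) a = r where r[i] = P(i -> s_1):
  [3/4, -3/20, -1/5] . (a_s_2, a_s_3, a_s_4) = 3/10
  [-1/4, 7/10, -3/10] . (a_s_2, a_s_3, a_s_4) = 1/20
  [-3/20, -2/5, 1] . (a_s_2, a_s_3, a_s_4) = 1/10

Solving yields:
  a_s_2 = 816/1399
  a_s_3 = 608/1399
  a_s_4 = 1011/2798

Starting state is s_2, so the absorption probability is a_s_2 = 816/1399.

Answer: 816/1399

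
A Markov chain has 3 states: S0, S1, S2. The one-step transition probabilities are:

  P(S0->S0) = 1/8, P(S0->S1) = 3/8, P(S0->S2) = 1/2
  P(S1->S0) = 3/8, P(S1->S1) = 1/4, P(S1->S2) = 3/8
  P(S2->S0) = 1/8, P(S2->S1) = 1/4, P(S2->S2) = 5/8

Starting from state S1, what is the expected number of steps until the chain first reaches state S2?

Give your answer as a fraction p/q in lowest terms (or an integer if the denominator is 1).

Answer: 80/33

Derivation:
Let h_i = expected steps to first reach S2 from state i.
Boundary: h_S2 = 0.
First-step equations for the other states:
  h_S0 = 1 + 1/8*h_S0 + 3/8*h_S1 + 1/2*h_S2
  h_S1 = 1 + 3/8*h_S0 + 1/4*h_S1 + 3/8*h_S2

Substituting h_S2 = 0 and rearranging gives the linear system (I - Q) h = 1:
  [7/8, -3/8] . (h_S0, h_S1) = 1
  [-3/8, 3/4] . (h_S0, h_S1) = 1

Solving yields:
  h_S0 = 24/11
  h_S1 = 80/33

Starting state is S1, so the expected hitting time is h_S1 = 80/33.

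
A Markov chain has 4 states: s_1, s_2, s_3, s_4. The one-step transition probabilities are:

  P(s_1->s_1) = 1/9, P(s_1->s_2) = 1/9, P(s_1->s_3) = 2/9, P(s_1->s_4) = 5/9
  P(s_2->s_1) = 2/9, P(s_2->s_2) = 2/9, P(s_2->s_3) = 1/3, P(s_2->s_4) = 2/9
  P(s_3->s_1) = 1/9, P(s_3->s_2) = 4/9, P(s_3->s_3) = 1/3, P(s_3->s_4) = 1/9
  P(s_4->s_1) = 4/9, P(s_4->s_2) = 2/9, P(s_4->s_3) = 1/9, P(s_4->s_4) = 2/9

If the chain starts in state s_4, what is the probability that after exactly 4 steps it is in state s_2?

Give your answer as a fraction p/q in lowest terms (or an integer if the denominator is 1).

Computing P^4 by repeated multiplication:
P^1 =
  s_1: [1/9, 1/9, 2/9, 5/9]
  s_2: [2/9, 2/9, 1/3, 2/9]
  s_3: [1/9, 4/9, 1/3, 1/9]
  s_4: [4/9, 2/9, 1/9, 2/9]
P^2 =
  s_1: [25/81, 7/27, 16/81, 19/81]
  s_2: [17/81, 22/81, 7/27, 7/27]
  s_3: [16/81, 23/81, 8/27, 2/9]
  s_4: [17/81, 16/81, 19/81, 29/81]
P^3 =
  s_1: [53/243, 169/729, 20/81, 221/729]
  s_2: [166/729, 187/729, 184/729, 64/243]
  s_3: [158/729, 194/729, 191/729, 62/243]
  s_4: [184/729, 61/243, 56/243, 194/729]
P^4 =
  s_1: [1561/6561, 553/2187, 1586/6561, 65/243]
  s_2: [1492/6561, 1660/6561, 1637/6561, 1772/6561]
  s_3: [1481/6561, 1682/6561, 1657/6561, 1741/6561]
  s_4: [166/729, 1610/6561, 1615/6561, 614/2187]

(P^4)[s_4 -> s_2] = 1610/6561

Answer: 1610/6561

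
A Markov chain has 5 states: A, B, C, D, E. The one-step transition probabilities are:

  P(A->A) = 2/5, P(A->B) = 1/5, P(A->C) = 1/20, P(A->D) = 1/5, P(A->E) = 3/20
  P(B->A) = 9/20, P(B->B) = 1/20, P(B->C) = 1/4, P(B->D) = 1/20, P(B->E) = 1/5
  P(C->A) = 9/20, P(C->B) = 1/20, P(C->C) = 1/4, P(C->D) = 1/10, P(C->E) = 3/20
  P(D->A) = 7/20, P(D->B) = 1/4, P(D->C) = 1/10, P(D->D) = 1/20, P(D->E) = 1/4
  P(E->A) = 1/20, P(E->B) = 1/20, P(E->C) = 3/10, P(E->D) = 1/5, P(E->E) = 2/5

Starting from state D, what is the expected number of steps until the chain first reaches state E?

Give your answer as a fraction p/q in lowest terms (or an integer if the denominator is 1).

Answer: 80600/15239

Derivation:
Let h_i = expected steps to first reach E from state i.
Boundary: h_E = 0.
First-step equations for the other states:
  h_A = 1 + 2/5*h_A + 1/5*h_B + 1/20*h_C + 1/5*h_D + 3/20*h_E
  h_B = 1 + 9/20*h_A + 1/20*h_B + 1/4*h_C + 1/20*h_D + 1/5*h_E
  h_C = 1 + 9/20*h_A + 1/20*h_B + 1/4*h_C + 1/10*h_D + 3/20*h_E
  h_D = 1 + 7/20*h_A + 1/4*h_B + 1/10*h_C + 1/20*h_D + 1/4*h_E

Substituting h_E = 0 and rearranging gives the linear system (I - Q) h = 1:
  [3/5, -1/5, -1/20, -1/5] . (h_A, h_B, h_C, h_D) = 1
  [-9/20, 19/20, -1/4, -1/20] . (h_A, h_B, h_C, h_D) = 1
  [-9/20, -1/20, 3/4, -1/10] . (h_A, h_B, h_C, h_D) = 1
  [-7/20, -1/4, -1/10, 19/20] . (h_A, h_B, h_C, h_D) = 1

Solving yields:
  h_A = 88330/15239
  h_B = 1750/311
  h_C = 89780/15239
  h_D = 80600/15239

Starting state is D, so the expected hitting time is h_D = 80600/15239.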